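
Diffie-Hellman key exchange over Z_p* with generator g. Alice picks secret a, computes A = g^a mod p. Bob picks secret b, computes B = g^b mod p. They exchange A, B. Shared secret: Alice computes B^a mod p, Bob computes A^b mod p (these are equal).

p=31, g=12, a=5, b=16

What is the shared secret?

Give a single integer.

Answer: 5

Derivation:
A = 12^5 mod 31  (bits of 5 = 101)
  bit 0 = 1: r = r^2 * 12 mod 31 = 1^2 * 12 = 1*12 = 12
  bit 1 = 0: r = r^2 mod 31 = 12^2 = 20
  bit 2 = 1: r = r^2 * 12 mod 31 = 20^2 * 12 = 28*12 = 26
  -> A = 26
B = 12^16 mod 31  (bits of 16 = 10000)
  bit 0 = 1: r = r^2 * 12 mod 31 = 1^2 * 12 = 1*12 = 12
  bit 1 = 0: r = r^2 mod 31 = 12^2 = 20
  bit 2 = 0: r = r^2 mod 31 = 20^2 = 28
  bit 3 = 0: r = r^2 mod 31 = 28^2 = 9
  bit 4 = 0: r = r^2 mod 31 = 9^2 = 19
  -> B = 19
s = B^a = 19^5 mod 31  (bits of 5 = 101)
  bit 0 = 1: r = r^2 * 19 mod 31 = 1^2 * 19 = 1*19 = 19
  bit 1 = 0: r = r^2 mod 31 = 19^2 = 20
  bit 2 = 1: r = r^2 * 19 mod 31 = 20^2 * 19 = 28*19 = 5
  -> s = B^a = 5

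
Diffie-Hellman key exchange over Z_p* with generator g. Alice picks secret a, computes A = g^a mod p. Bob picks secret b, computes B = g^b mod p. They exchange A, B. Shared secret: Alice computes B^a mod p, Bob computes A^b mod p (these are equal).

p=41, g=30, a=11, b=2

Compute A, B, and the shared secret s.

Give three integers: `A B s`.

Answer: 24 39 2

Derivation:
A = 30^11 mod 41  (bits of 11 = 1011)
  bit 0 = 1: r = r^2 * 30 mod 41 = 1^2 * 30 = 1*30 = 30
  bit 1 = 0: r = r^2 mod 41 = 30^2 = 39
  bit 2 = 1: r = r^2 * 30 mod 41 = 39^2 * 30 = 4*30 = 38
  bit 3 = 1: r = r^2 * 30 mod 41 = 38^2 * 30 = 9*30 = 24
  -> A = 24
B = 30^2 mod 41  (bits of 2 = 10)
  bit 0 = 1: r = r^2 * 30 mod 41 = 1^2 * 30 = 1*30 = 30
  bit 1 = 0: r = r^2 mod 41 = 30^2 = 39
  -> B = 39
s = B^a = 39^11 mod 41  (bits of 11 = 1011)
  bit 0 = 1: r = r^2 * 39 mod 41 = 1^2 * 39 = 1*39 = 39
  bit 1 = 0: r = r^2 mod 41 = 39^2 = 4
  bit 2 = 1: r = r^2 * 39 mod 41 = 4^2 * 39 = 16*39 = 9
  bit 3 = 1: r = r^2 * 39 mod 41 = 9^2 * 39 = 40*39 = 2
  -> s = B^a = 2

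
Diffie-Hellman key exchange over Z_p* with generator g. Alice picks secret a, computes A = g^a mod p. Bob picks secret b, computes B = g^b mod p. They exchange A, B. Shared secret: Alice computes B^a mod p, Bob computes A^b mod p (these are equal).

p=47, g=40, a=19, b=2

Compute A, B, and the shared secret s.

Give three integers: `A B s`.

Answer: 35 2 3

Derivation:
A = 40^19 mod 47  (bits of 19 = 10011)
  bit 0 = 1: r = r^2 * 40 mod 47 = 1^2 * 40 = 1*40 = 40
  bit 1 = 0: r = r^2 mod 47 = 40^2 = 2
  bit 2 = 0: r = r^2 mod 47 = 2^2 = 4
  bit 3 = 1: r = r^2 * 40 mod 47 = 4^2 * 40 = 16*40 = 29
  bit 4 = 1: r = r^2 * 40 mod 47 = 29^2 * 40 = 42*40 = 35
  -> A = 35
B = 40^2 mod 47  (bits of 2 = 10)
  bit 0 = 1: r = r^2 * 40 mod 47 = 1^2 * 40 = 1*40 = 40
  bit 1 = 0: r = r^2 mod 47 = 40^2 = 2
  -> B = 2
s = B^a = 2^19 mod 47  (bits of 19 = 10011)
  bit 0 = 1: r = r^2 * 2 mod 47 = 1^2 * 2 = 1*2 = 2
  bit 1 = 0: r = r^2 mod 47 = 2^2 = 4
  bit 2 = 0: r = r^2 mod 47 = 4^2 = 16
  bit 3 = 1: r = r^2 * 2 mod 47 = 16^2 * 2 = 21*2 = 42
  bit 4 = 1: r = r^2 * 2 mod 47 = 42^2 * 2 = 25*2 = 3
  -> s = B^a = 3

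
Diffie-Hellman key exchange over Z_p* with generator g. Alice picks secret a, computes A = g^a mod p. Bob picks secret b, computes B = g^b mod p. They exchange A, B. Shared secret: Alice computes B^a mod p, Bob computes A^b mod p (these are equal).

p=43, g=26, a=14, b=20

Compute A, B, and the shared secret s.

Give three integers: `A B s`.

A = 26^14 mod 43  (bits of 14 = 1110)
  bit 0 = 1: r = r^2 * 26 mod 43 = 1^2 * 26 = 1*26 = 26
  bit 1 = 1: r = r^2 * 26 mod 43 = 26^2 * 26 = 31*26 = 32
  bit 2 = 1: r = r^2 * 26 mod 43 = 32^2 * 26 = 35*26 = 7
  bit 3 = 0: r = r^2 mod 43 = 7^2 = 6
  -> A = 6
B = 26^20 mod 43  (bits of 20 = 10100)
  bit 0 = 1: r = r^2 * 26 mod 43 = 1^2 * 26 = 1*26 = 26
  bit 1 = 0: r = r^2 mod 43 = 26^2 = 31
  bit 2 = 1: r = r^2 * 26 mod 43 = 31^2 * 26 = 15*26 = 3
  bit 3 = 0: r = r^2 mod 43 = 3^2 = 9
  bit 4 = 0: r = r^2 mod 43 = 9^2 = 38
  -> B = 38
s = B^a = 38^14 mod 43  (bits of 14 = 1110)
  bit 0 = 1: r = r^2 * 38 mod 43 = 1^2 * 38 = 1*38 = 38
  bit 1 = 1: r = r^2 * 38 mod 43 = 38^2 * 38 = 25*38 = 4
  bit 2 = 1: r = r^2 * 38 mod 43 = 4^2 * 38 = 16*38 = 6
  bit 3 = 0: r = r^2 mod 43 = 6^2 = 36
  -> s = B^a = 36

Answer: 6 38 36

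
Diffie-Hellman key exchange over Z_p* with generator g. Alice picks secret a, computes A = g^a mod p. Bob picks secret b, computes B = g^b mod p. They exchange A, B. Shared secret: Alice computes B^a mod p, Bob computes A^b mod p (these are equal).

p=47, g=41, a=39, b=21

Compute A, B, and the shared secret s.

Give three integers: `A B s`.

A = 41^39 mod 47  (bits of 39 = 100111)
  bit 0 = 1: r = r^2 * 41 mod 47 = 1^2 * 41 = 1*41 = 41
  bit 1 = 0: r = r^2 mod 47 = 41^2 = 36
  bit 2 = 0: r = r^2 mod 47 = 36^2 = 27
  bit 3 = 1: r = r^2 * 41 mod 47 = 27^2 * 41 = 24*41 = 44
  bit 4 = 1: r = r^2 * 41 mod 47 = 44^2 * 41 = 9*41 = 40
  bit 5 = 1: r = r^2 * 41 mod 47 = 40^2 * 41 = 2*41 = 35
  -> A = 35
B = 41^21 mod 47  (bits of 21 = 10101)
  bit 0 = 1: r = r^2 * 41 mod 47 = 1^2 * 41 = 1*41 = 41
  bit 1 = 0: r = r^2 mod 47 = 41^2 = 36
  bit 2 = 1: r = r^2 * 41 mod 47 = 36^2 * 41 = 27*41 = 26
  bit 3 = 0: r = r^2 mod 47 = 26^2 = 18
  bit 4 = 1: r = r^2 * 41 mod 47 = 18^2 * 41 = 42*41 = 30
  -> B = 30
s = B^a = 30^39 mod 47  (bits of 39 = 100111)
  bit 0 = 1: r = r^2 * 30 mod 47 = 1^2 * 30 = 1*30 = 30
  bit 1 = 0: r = r^2 mod 47 = 30^2 = 7
  bit 2 = 0: r = r^2 mod 47 = 7^2 = 2
  bit 3 = 1: r = r^2 * 30 mod 47 = 2^2 * 30 = 4*30 = 26
  bit 4 = 1: r = r^2 * 30 mod 47 = 26^2 * 30 = 18*30 = 23
  bit 5 = 1: r = r^2 * 30 mod 47 = 23^2 * 30 = 12*30 = 31
  -> s = B^a = 31

Answer: 35 30 31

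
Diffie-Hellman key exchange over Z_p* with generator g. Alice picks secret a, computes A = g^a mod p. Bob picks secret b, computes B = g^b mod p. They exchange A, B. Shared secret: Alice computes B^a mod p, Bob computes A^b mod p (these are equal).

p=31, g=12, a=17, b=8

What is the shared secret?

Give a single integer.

Answer: 19

Derivation:
A = 12^17 mod 31  (bits of 17 = 10001)
  bit 0 = 1: r = r^2 * 12 mod 31 = 1^2 * 12 = 1*12 = 12
  bit 1 = 0: r = r^2 mod 31 = 12^2 = 20
  bit 2 = 0: r = r^2 mod 31 = 20^2 = 28
  bit 3 = 0: r = r^2 mod 31 = 28^2 = 9
  bit 4 = 1: r = r^2 * 12 mod 31 = 9^2 * 12 = 19*12 = 11
  -> A = 11
B = 12^8 mod 31  (bits of 8 = 1000)
  bit 0 = 1: r = r^2 * 12 mod 31 = 1^2 * 12 = 1*12 = 12
  bit 1 = 0: r = r^2 mod 31 = 12^2 = 20
  bit 2 = 0: r = r^2 mod 31 = 20^2 = 28
  bit 3 = 0: r = r^2 mod 31 = 28^2 = 9
  -> B = 9
s = B^a = 9^17 mod 31  (bits of 17 = 10001)
  bit 0 = 1: r = r^2 * 9 mod 31 = 1^2 * 9 = 1*9 = 9
  bit 1 = 0: r = r^2 mod 31 = 9^2 = 19
  bit 2 = 0: r = r^2 mod 31 = 19^2 = 20
  bit 3 = 0: r = r^2 mod 31 = 20^2 = 28
  bit 4 = 1: r = r^2 * 9 mod 31 = 28^2 * 9 = 9*9 = 19
  -> s = B^a = 19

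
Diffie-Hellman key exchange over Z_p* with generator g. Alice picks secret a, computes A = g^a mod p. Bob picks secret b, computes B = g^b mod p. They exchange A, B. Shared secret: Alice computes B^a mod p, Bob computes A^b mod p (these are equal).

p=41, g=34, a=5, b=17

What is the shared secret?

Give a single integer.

A = 34^5 mod 41  (bits of 5 = 101)
  bit 0 = 1: r = r^2 * 34 mod 41 = 1^2 * 34 = 1*34 = 34
  bit 1 = 0: r = r^2 mod 41 = 34^2 = 8
  bit 2 = 1: r = r^2 * 34 mod 41 = 8^2 * 34 = 23*34 = 3
  -> A = 3
B = 34^17 mod 41  (bits of 17 = 10001)
  bit 0 = 1: r = r^2 * 34 mod 41 = 1^2 * 34 = 1*34 = 34
  bit 1 = 0: r = r^2 mod 41 = 34^2 = 8
  bit 2 = 0: r = r^2 mod 41 = 8^2 = 23
  bit 3 = 0: r = r^2 mod 41 = 23^2 = 37
  bit 4 = 1: r = r^2 * 34 mod 41 = 37^2 * 34 = 16*34 = 11
  -> B = 11
s = B^a = 11^5 mod 41  (bits of 5 = 101)
  bit 0 = 1: r = r^2 * 11 mod 41 = 1^2 * 11 = 1*11 = 11
  bit 1 = 0: r = r^2 mod 41 = 11^2 = 39
  bit 2 = 1: r = r^2 * 11 mod 41 = 39^2 * 11 = 4*11 = 3
  -> s = B^a = 3

Answer: 3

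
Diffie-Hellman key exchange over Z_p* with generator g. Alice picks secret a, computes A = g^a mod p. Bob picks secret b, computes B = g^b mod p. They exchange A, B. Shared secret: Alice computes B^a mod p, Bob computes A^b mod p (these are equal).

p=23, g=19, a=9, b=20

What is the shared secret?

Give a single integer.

Answer: 3

Derivation:
A = 19^9 mod 23  (bits of 9 = 1001)
  bit 0 = 1: r = r^2 * 19 mod 23 = 1^2 * 19 = 1*19 = 19
  bit 1 = 0: r = r^2 mod 23 = 19^2 = 16
  bit 2 = 0: r = r^2 mod 23 = 16^2 = 3
  bit 3 = 1: r = r^2 * 19 mod 23 = 3^2 * 19 = 9*19 = 10
  -> A = 10
B = 19^20 mod 23  (bits of 20 = 10100)
  bit 0 = 1: r = r^2 * 19 mod 23 = 1^2 * 19 = 1*19 = 19
  bit 1 = 0: r = r^2 mod 23 = 19^2 = 16
  bit 2 = 1: r = r^2 * 19 mod 23 = 16^2 * 19 = 3*19 = 11
  bit 3 = 0: r = r^2 mod 23 = 11^2 = 6
  bit 4 = 0: r = r^2 mod 23 = 6^2 = 13
  -> B = 13
s = B^a = 13^9 mod 23  (bits of 9 = 1001)
  bit 0 = 1: r = r^2 * 13 mod 23 = 1^2 * 13 = 1*13 = 13
  bit 1 = 0: r = r^2 mod 23 = 13^2 = 8
  bit 2 = 0: r = r^2 mod 23 = 8^2 = 18
  bit 3 = 1: r = r^2 * 13 mod 23 = 18^2 * 13 = 2*13 = 3
  -> s = B^a = 3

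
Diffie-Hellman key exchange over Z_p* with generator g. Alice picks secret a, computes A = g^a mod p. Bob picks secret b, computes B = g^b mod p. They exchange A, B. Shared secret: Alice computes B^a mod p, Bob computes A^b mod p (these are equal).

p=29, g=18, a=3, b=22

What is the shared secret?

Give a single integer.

A = 18^3 mod 29  (bits of 3 = 11)
  bit 0 = 1: r = r^2 * 18 mod 29 = 1^2 * 18 = 1*18 = 18
  bit 1 = 1: r = r^2 * 18 mod 29 = 18^2 * 18 = 5*18 = 3
  -> A = 3
B = 18^22 mod 29  (bits of 22 = 10110)
  bit 0 = 1: r = r^2 * 18 mod 29 = 1^2 * 18 = 1*18 = 18
  bit 1 = 0: r = r^2 mod 29 = 18^2 = 5
  bit 2 = 1: r = r^2 * 18 mod 29 = 5^2 * 18 = 25*18 = 15
  bit 3 = 1: r = r^2 * 18 mod 29 = 15^2 * 18 = 22*18 = 19
  bit 4 = 0: r = r^2 mod 29 = 19^2 = 13
  -> B = 13
s = B^a = 13^3 mod 29  (bits of 3 = 11)
  bit 0 = 1: r = r^2 * 13 mod 29 = 1^2 * 13 = 1*13 = 13
  bit 1 = 1: r = r^2 * 13 mod 29 = 13^2 * 13 = 24*13 = 22
  -> s = B^a = 22

Answer: 22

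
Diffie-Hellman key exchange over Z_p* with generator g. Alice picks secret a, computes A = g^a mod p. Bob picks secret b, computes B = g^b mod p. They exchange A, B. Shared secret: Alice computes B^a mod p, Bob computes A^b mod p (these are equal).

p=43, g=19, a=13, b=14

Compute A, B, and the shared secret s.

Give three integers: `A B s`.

A = 19^13 mod 43  (bits of 13 = 1101)
  bit 0 = 1: r = r^2 * 19 mod 43 = 1^2 * 19 = 1*19 = 19
  bit 1 = 1: r = r^2 * 19 mod 43 = 19^2 * 19 = 17*19 = 22
  bit 2 = 0: r = r^2 mod 43 = 22^2 = 11
  bit 3 = 1: r = r^2 * 19 mod 43 = 11^2 * 19 = 35*19 = 20
  -> A = 20
B = 19^14 mod 43  (bits of 14 = 1110)
  bit 0 = 1: r = r^2 * 19 mod 43 = 1^2 * 19 = 1*19 = 19
  bit 1 = 1: r = r^2 * 19 mod 43 = 19^2 * 19 = 17*19 = 22
  bit 2 = 1: r = r^2 * 19 mod 43 = 22^2 * 19 = 11*19 = 37
  bit 3 = 0: r = r^2 mod 43 = 37^2 = 36
  -> B = 36
s = B^a = 36^13 mod 43  (bits of 13 = 1101)
  bit 0 = 1: r = r^2 * 36 mod 43 = 1^2 * 36 = 1*36 = 36
  bit 1 = 1: r = r^2 * 36 mod 43 = 36^2 * 36 = 6*36 = 1
  bit 2 = 0: r = r^2 mod 43 = 1^2 = 1
  bit 3 = 1: r = r^2 * 36 mod 43 = 1^2 * 36 = 1*36 = 36
  -> s = B^a = 36

Answer: 20 36 36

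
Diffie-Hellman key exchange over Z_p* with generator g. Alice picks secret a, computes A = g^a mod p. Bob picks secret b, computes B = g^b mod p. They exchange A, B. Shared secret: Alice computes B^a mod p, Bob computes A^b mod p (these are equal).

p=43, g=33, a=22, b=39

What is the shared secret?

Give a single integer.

Answer: 4

Derivation:
A = 33^22 mod 43  (bits of 22 = 10110)
  bit 0 = 1: r = r^2 * 33 mod 43 = 1^2 * 33 = 1*33 = 33
  bit 1 = 0: r = r^2 mod 43 = 33^2 = 14
  bit 2 = 1: r = r^2 * 33 mod 43 = 14^2 * 33 = 24*33 = 18
  bit 3 = 1: r = r^2 * 33 mod 43 = 18^2 * 33 = 23*33 = 28
  bit 4 = 0: r = r^2 mod 43 = 28^2 = 10
  -> A = 10
B = 33^39 mod 43  (bits of 39 = 100111)
  bit 0 = 1: r = r^2 * 33 mod 43 = 1^2 * 33 = 1*33 = 33
  bit 1 = 0: r = r^2 mod 43 = 33^2 = 14
  bit 2 = 0: r = r^2 mod 43 = 14^2 = 24
  bit 3 = 1: r = r^2 * 33 mod 43 = 24^2 * 33 = 17*33 = 2
  bit 4 = 1: r = r^2 * 33 mod 43 = 2^2 * 33 = 4*33 = 3
  bit 5 = 1: r = r^2 * 33 mod 43 = 3^2 * 33 = 9*33 = 39
  -> B = 39
s = B^a = 39^22 mod 43  (bits of 22 = 10110)
  bit 0 = 1: r = r^2 * 39 mod 43 = 1^2 * 39 = 1*39 = 39
  bit 1 = 0: r = r^2 mod 43 = 39^2 = 16
  bit 2 = 1: r = r^2 * 39 mod 43 = 16^2 * 39 = 41*39 = 8
  bit 3 = 1: r = r^2 * 39 mod 43 = 8^2 * 39 = 21*39 = 2
  bit 4 = 0: r = r^2 mod 43 = 2^2 = 4
  -> s = B^a = 4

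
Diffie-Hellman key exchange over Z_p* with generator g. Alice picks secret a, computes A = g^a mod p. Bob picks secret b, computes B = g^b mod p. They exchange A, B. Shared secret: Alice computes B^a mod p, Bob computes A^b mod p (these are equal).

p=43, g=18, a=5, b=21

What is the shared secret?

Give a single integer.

A = 18^5 mod 43  (bits of 5 = 101)
  bit 0 = 1: r = r^2 * 18 mod 43 = 1^2 * 18 = 1*18 = 18
  bit 1 = 0: r = r^2 mod 43 = 18^2 = 23
  bit 2 = 1: r = r^2 * 18 mod 43 = 23^2 * 18 = 13*18 = 19
  -> A = 19
B = 18^21 mod 43  (bits of 21 = 10101)
  bit 0 = 1: r = r^2 * 18 mod 43 = 1^2 * 18 = 1*18 = 18
  bit 1 = 0: r = r^2 mod 43 = 18^2 = 23
  bit 2 = 1: r = r^2 * 18 mod 43 = 23^2 * 18 = 13*18 = 19
  bit 3 = 0: r = r^2 mod 43 = 19^2 = 17
  bit 4 = 1: r = r^2 * 18 mod 43 = 17^2 * 18 = 31*18 = 42
  -> B = 42
s = B^a = 42^5 mod 43  (bits of 5 = 101)
  bit 0 = 1: r = r^2 * 42 mod 43 = 1^2 * 42 = 1*42 = 42
  bit 1 = 0: r = r^2 mod 43 = 42^2 = 1
  bit 2 = 1: r = r^2 * 42 mod 43 = 1^2 * 42 = 1*42 = 42
  -> s = B^a = 42

Answer: 42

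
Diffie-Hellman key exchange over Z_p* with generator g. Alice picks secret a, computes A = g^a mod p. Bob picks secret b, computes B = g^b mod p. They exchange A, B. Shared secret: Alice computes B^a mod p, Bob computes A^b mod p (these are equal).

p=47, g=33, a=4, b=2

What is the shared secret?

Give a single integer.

Answer: 7

Derivation:
A = 33^4 mod 47  (bits of 4 = 100)
  bit 0 = 1: r = r^2 * 33 mod 47 = 1^2 * 33 = 1*33 = 33
  bit 1 = 0: r = r^2 mod 47 = 33^2 = 8
  bit 2 = 0: r = r^2 mod 47 = 8^2 = 17
  -> A = 17
B = 33^2 mod 47  (bits of 2 = 10)
  bit 0 = 1: r = r^2 * 33 mod 47 = 1^2 * 33 = 1*33 = 33
  bit 1 = 0: r = r^2 mod 47 = 33^2 = 8
  -> B = 8
s = B^a = 8^4 mod 47  (bits of 4 = 100)
  bit 0 = 1: r = r^2 * 8 mod 47 = 1^2 * 8 = 1*8 = 8
  bit 1 = 0: r = r^2 mod 47 = 8^2 = 17
  bit 2 = 0: r = r^2 mod 47 = 17^2 = 7
  -> s = B^a = 7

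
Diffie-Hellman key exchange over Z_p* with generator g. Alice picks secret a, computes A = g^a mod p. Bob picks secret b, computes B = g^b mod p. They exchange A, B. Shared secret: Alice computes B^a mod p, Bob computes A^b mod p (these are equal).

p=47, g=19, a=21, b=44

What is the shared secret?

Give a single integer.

A = 19^21 mod 47  (bits of 21 = 10101)
  bit 0 = 1: r = r^2 * 19 mod 47 = 1^2 * 19 = 1*19 = 19
  bit 1 = 0: r = r^2 mod 47 = 19^2 = 32
  bit 2 = 1: r = r^2 * 19 mod 47 = 32^2 * 19 = 37*19 = 45
  bit 3 = 0: r = r^2 mod 47 = 45^2 = 4
  bit 4 = 1: r = r^2 * 19 mod 47 = 4^2 * 19 = 16*19 = 22
  -> A = 22
B = 19^44 mod 47  (bits of 44 = 101100)
  bit 0 = 1: r = r^2 * 19 mod 47 = 1^2 * 19 = 1*19 = 19
  bit 1 = 0: r = r^2 mod 47 = 19^2 = 32
  bit 2 = 1: r = r^2 * 19 mod 47 = 32^2 * 19 = 37*19 = 45
  bit 3 = 1: r = r^2 * 19 mod 47 = 45^2 * 19 = 4*19 = 29
  bit 4 = 0: r = r^2 mod 47 = 29^2 = 42
  bit 5 = 0: r = r^2 mod 47 = 42^2 = 25
  -> B = 25
s = B^a = 25^21 mod 47  (bits of 21 = 10101)
  bit 0 = 1: r = r^2 * 25 mod 47 = 1^2 * 25 = 1*25 = 25
  bit 1 = 0: r = r^2 mod 47 = 25^2 = 14
  bit 2 = 1: r = r^2 * 25 mod 47 = 14^2 * 25 = 8*25 = 12
  bit 3 = 0: r = r^2 mod 47 = 12^2 = 3
  bit 4 = 1: r = r^2 * 25 mod 47 = 3^2 * 25 = 9*25 = 37
  -> s = B^a = 37

Answer: 37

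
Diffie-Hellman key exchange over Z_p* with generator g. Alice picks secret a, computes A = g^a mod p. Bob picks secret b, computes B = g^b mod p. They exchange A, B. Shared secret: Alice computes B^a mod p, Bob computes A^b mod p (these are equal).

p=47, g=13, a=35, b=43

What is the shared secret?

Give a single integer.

A = 13^35 mod 47  (bits of 35 = 100011)
  bit 0 = 1: r = r^2 * 13 mod 47 = 1^2 * 13 = 1*13 = 13
  bit 1 = 0: r = r^2 mod 47 = 13^2 = 28
  bit 2 = 0: r = r^2 mod 47 = 28^2 = 32
  bit 3 = 0: r = r^2 mod 47 = 32^2 = 37
  bit 4 = 1: r = r^2 * 13 mod 47 = 37^2 * 13 = 6*13 = 31
  bit 5 = 1: r = r^2 * 13 mod 47 = 31^2 * 13 = 21*13 = 38
  -> A = 38
B = 13^43 mod 47  (bits of 43 = 101011)
  bit 0 = 1: r = r^2 * 13 mod 47 = 1^2 * 13 = 1*13 = 13
  bit 1 = 0: r = r^2 mod 47 = 13^2 = 28
  bit 2 = 1: r = r^2 * 13 mod 47 = 28^2 * 13 = 32*13 = 40
  bit 3 = 0: r = r^2 mod 47 = 40^2 = 2
  bit 4 = 1: r = r^2 * 13 mod 47 = 2^2 * 13 = 4*13 = 5
  bit 5 = 1: r = r^2 * 13 mod 47 = 5^2 * 13 = 25*13 = 43
  -> B = 43
s = B^a = 43^35 mod 47  (bits of 35 = 100011)
  bit 0 = 1: r = r^2 * 43 mod 47 = 1^2 * 43 = 1*43 = 43
  bit 1 = 0: r = r^2 mod 47 = 43^2 = 16
  bit 2 = 0: r = r^2 mod 47 = 16^2 = 21
  bit 3 = 0: r = r^2 mod 47 = 21^2 = 18
  bit 4 = 1: r = r^2 * 43 mod 47 = 18^2 * 43 = 42*43 = 20
  bit 5 = 1: r = r^2 * 43 mod 47 = 20^2 * 43 = 24*43 = 45
  -> s = B^a = 45

Answer: 45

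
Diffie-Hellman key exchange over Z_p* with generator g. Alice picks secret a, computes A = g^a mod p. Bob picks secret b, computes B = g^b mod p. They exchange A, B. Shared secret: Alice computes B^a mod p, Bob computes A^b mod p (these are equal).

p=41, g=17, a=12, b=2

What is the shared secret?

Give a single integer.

Answer: 37

Derivation:
A = 17^12 mod 41  (bits of 12 = 1100)
  bit 0 = 1: r = r^2 * 17 mod 41 = 1^2 * 17 = 1*17 = 17
  bit 1 = 1: r = r^2 * 17 mod 41 = 17^2 * 17 = 2*17 = 34
  bit 2 = 0: r = r^2 mod 41 = 34^2 = 8
  bit 3 = 0: r = r^2 mod 41 = 8^2 = 23
  -> A = 23
B = 17^2 mod 41  (bits of 2 = 10)
  bit 0 = 1: r = r^2 * 17 mod 41 = 1^2 * 17 = 1*17 = 17
  bit 1 = 0: r = r^2 mod 41 = 17^2 = 2
  -> B = 2
s = B^a = 2^12 mod 41  (bits of 12 = 1100)
  bit 0 = 1: r = r^2 * 2 mod 41 = 1^2 * 2 = 1*2 = 2
  bit 1 = 1: r = r^2 * 2 mod 41 = 2^2 * 2 = 4*2 = 8
  bit 2 = 0: r = r^2 mod 41 = 8^2 = 23
  bit 3 = 0: r = r^2 mod 41 = 23^2 = 37
  -> s = B^a = 37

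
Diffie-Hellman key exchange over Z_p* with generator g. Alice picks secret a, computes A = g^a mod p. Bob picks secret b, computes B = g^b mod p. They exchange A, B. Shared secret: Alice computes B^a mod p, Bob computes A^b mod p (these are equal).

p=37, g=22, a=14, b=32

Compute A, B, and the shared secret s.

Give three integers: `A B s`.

Answer: 4 33 12

Derivation:
A = 22^14 mod 37  (bits of 14 = 1110)
  bit 0 = 1: r = r^2 * 22 mod 37 = 1^2 * 22 = 1*22 = 22
  bit 1 = 1: r = r^2 * 22 mod 37 = 22^2 * 22 = 3*22 = 29
  bit 2 = 1: r = r^2 * 22 mod 37 = 29^2 * 22 = 27*22 = 2
  bit 3 = 0: r = r^2 mod 37 = 2^2 = 4
  -> A = 4
B = 22^32 mod 37  (bits of 32 = 100000)
  bit 0 = 1: r = r^2 * 22 mod 37 = 1^2 * 22 = 1*22 = 22
  bit 1 = 0: r = r^2 mod 37 = 22^2 = 3
  bit 2 = 0: r = r^2 mod 37 = 3^2 = 9
  bit 3 = 0: r = r^2 mod 37 = 9^2 = 7
  bit 4 = 0: r = r^2 mod 37 = 7^2 = 12
  bit 5 = 0: r = r^2 mod 37 = 12^2 = 33
  -> B = 33
s = B^a = 33^14 mod 37  (bits of 14 = 1110)
  bit 0 = 1: r = r^2 * 33 mod 37 = 1^2 * 33 = 1*33 = 33
  bit 1 = 1: r = r^2 * 33 mod 37 = 33^2 * 33 = 16*33 = 10
  bit 2 = 1: r = r^2 * 33 mod 37 = 10^2 * 33 = 26*33 = 7
  bit 3 = 0: r = r^2 mod 37 = 7^2 = 12
  -> s = B^a = 12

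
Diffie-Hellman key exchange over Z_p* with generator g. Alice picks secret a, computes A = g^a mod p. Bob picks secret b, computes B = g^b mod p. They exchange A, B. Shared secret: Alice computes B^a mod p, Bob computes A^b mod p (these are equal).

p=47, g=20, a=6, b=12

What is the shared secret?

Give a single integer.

Answer: 37

Derivation:
A = 20^6 mod 47  (bits of 6 = 110)
  bit 0 = 1: r = r^2 * 20 mod 47 = 1^2 * 20 = 1*20 = 20
  bit 1 = 1: r = r^2 * 20 mod 47 = 20^2 * 20 = 24*20 = 10
  bit 2 = 0: r = r^2 mod 47 = 10^2 = 6
  -> A = 6
B = 20^12 mod 47  (bits of 12 = 1100)
  bit 0 = 1: r = r^2 * 20 mod 47 = 1^2 * 20 = 1*20 = 20
  bit 1 = 1: r = r^2 * 20 mod 47 = 20^2 * 20 = 24*20 = 10
  bit 2 = 0: r = r^2 mod 47 = 10^2 = 6
  bit 3 = 0: r = r^2 mod 47 = 6^2 = 36
  -> B = 36
s = B^a = 36^6 mod 47  (bits of 6 = 110)
  bit 0 = 1: r = r^2 * 36 mod 47 = 1^2 * 36 = 1*36 = 36
  bit 1 = 1: r = r^2 * 36 mod 47 = 36^2 * 36 = 27*36 = 32
  bit 2 = 0: r = r^2 mod 47 = 32^2 = 37
  -> s = B^a = 37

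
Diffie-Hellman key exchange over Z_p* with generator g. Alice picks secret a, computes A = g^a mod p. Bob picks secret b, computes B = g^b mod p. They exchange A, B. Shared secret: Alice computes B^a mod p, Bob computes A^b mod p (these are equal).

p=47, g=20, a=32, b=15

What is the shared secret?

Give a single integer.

A = 20^32 mod 47  (bits of 32 = 100000)
  bit 0 = 1: r = r^2 * 20 mod 47 = 1^2 * 20 = 1*20 = 20
  bit 1 = 0: r = r^2 mod 47 = 20^2 = 24
  bit 2 = 0: r = r^2 mod 47 = 24^2 = 12
  bit 3 = 0: r = r^2 mod 47 = 12^2 = 3
  bit 4 = 0: r = r^2 mod 47 = 3^2 = 9
  bit 5 = 0: r = r^2 mod 47 = 9^2 = 34
  -> A = 34
B = 20^15 mod 47  (bits of 15 = 1111)
  bit 0 = 1: r = r^2 * 20 mod 47 = 1^2 * 20 = 1*20 = 20
  bit 1 = 1: r = r^2 * 20 mod 47 = 20^2 * 20 = 24*20 = 10
  bit 2 = 1: r = r^2 * 20 mod 47 = 10^2 * 20 = 6*20 = 26
  bit 3 = 1: r = r^2 * 20 mod 47 = 26^2 * 20 = 18*20 = 31
  -> B = 31
s = B^a = 31^32 mod 47  (bits of 32 = 100000)
  bit 0 = 1: r = r^2 * 31 mod 47 = 1^2 * 31 = 1*31 = 31
  bit 1 = 0: r = r^2 mod 47 = 31^2 = 21
  bit 2 = 0: r = r^2 mod 47 = 21^2 = 18
  bit 3 = 0: r = r^2 mod 47 = 18^2 = 42
  bit 4 = 0: r = r^2 mod 47 = 42^2 = 25
  bit 5 = 0: r = r^2 mod 47 = 25^2 = 14
  -> s = B^a = 14

Answer: 14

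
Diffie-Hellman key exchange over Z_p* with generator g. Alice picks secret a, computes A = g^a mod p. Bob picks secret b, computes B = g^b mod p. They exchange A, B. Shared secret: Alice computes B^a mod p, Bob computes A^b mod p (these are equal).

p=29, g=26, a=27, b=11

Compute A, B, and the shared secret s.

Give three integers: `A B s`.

A = 26^27 mod 29  (bits of 27 = 11011)
  bit 0 = 1: r = r^2 * 26 mod 29 = 1^2 * 26 = 1*26 = 26
  bit 1 = 1: r = r^2 * 26 mod 29 = 26^2 * 26 = 9*26 = 2
  bit 2 = 0: r = r^2 mod 29 = 2^2 = 4
  bit 3 = 1: r = r^2 * 26 mod 29 = 4^2 * 26 = 16*26 = 10
  bit 4 = 1: r = r^2 * 26 mod 29 = 10^2 * 26 = 13*26 = 19
  -> A = 19
B = 26^11 mod 29  (bits of 11 = 1011)
  bit 0 = 1: r = r^2 * 26 mod 29 = 1^2 * 26 = 1*26 = 26
  bit 1 = 0: r = r^2 mod 29 = 26^2 = 9
  bit 2 = 1: r = r^2 * 26 mod 29 = 9^2 * 26 = 23*26 = 18
  bit 3 = 1: r = r^2 * 26 mod 29 = 18^2 * 26 = 5*26 = 14
  -> B = 14
s = B^a = 14^27 mod 29  (bits of 27 = 11011)
  bit 0 = 1: r = r^2 * 14 mod 29 = 1^2 * 14 = 1*14 = 14
  bit 1 = 1: r = r^2 * 14 mod 29 = 14^2 * 14 = 22*14 = 18
  bit 2 = 0: r = r^2 mod 29 = 18^2 = 5
  bit 3 = 1: r = r^2 * 14 mod 29 = 5^2 * 14 = 25*14 = 2
  bit 4 = 1: r = r^2 * 14 mod 29 = 2^2 * 14 = 4*14 = 27
  -> s = B^a = 27

Answer: 19 14 27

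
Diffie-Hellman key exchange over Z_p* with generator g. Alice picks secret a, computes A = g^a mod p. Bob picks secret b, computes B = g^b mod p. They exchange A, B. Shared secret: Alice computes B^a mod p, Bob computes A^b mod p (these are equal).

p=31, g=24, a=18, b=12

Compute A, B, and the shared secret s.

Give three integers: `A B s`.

A = 24^18 mod 31  (bits of 18 = 10010)
  bit 0 = 1: r = r^2 * 24 mod 31 = 1^2 * 24 = 1*24 = 24
  bit 1 = 0: r = r^2 mod 31 = 24^2 = 18
  bit 2 = 0: r = r^2 mod 31 = 18^2 = 14
  bit 3 = 1: r = r^2 * 24 mod 31 = 14^2 * 24 = 10*24 = 23
  bit 4 = 0: r = r^2 mod 31 = 23^2 = 2
  -> A = 2
B = 24^12 mod 31  (bits of 12 = 1100)
  bit 0 = 1: r = r^2 * 24 mod 31 = 1^2 * 24 = 1*24 = 24
  bit 1 = 1: r = r^2 * 24 mod 31 = 24^2 * 24 = 18*24 = 29
  bit 2 = 0: r = r^2 mod 31 = 29^2 = 4
  bit 3 = 0: r = r^2 mod 31 = 4^2 = 16
  -> B = 16
s = B^a = 16^18 mod 31  (bits of 18 = 10010)
  bit 0 = 1: r = r^2 * 16 mod 31 = 1^2 * 16 = 1*16 = 16
  bit 1 = 0: r = r^2 mod 31 = 16^2 = 8
  bit 2 = 0: r = r^2 mod 31 = 8^2 = 2
  bit 3 = 1: r = r^2 * 16 mod 31 = 2^2 * 16 = 4*16 = 2
  bit 4 = 0: r = r^2 mod 31 = 2^2 = 4
  -> s = B^a = 4

Answer: 2 16 4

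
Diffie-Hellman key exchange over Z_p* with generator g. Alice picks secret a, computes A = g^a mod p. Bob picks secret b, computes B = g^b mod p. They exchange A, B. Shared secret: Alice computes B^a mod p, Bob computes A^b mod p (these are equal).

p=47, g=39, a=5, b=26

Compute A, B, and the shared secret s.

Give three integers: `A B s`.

A = 39^5 mod 47  (bits of 5 = 101)
  bit 0 = 1: r = r^2 * 39 mod 47 = 1^2 * 39 = 1*39 = 39
  bit 1 = 0: r = r^2 mod 47 = 39^2 = 17
  bit 2 = 1: r = r^2 * 39 mod 47 = 17^2 * 39 = 7*39 = 38
  -> A = 38
B = 39^26 mod 47  (bits of 26 = 11010)
  bit 0 = 1: r = r^2 * 39 mod 47 = 1^2 * 39 = 1*39 = 39
  bit 1 = 1: r = r^2 * 39 mod 47 = 39^2 * 39 = 17*39 = 5
  bit 2 = 0: r = r^2 mod 47 = 5^2 = 25
  bit 3 = 1: r = r^2 * 39 mod 47 = 25^2 * 39 = 14*39 = 29
  bit 4 = 0: r = r^2 mod 47 = 29^2 = 42
  -> B = 42
s = B^a = 42^5 mod 47  (bits of 5 = 101)
  bit 0 = 1: r = r^2 * 42 mod 47 = 1^2 * 42 = 1*42 = 42
  bit 1 = 0: r = r^2 mod 47 = 42^2 = 25
  bit 2 = 1: r = r^2 * 42 mod 47 = 25^2 * 42 = 14*42 = 24
  -> s = B^a = 24

Answer: 38 42 24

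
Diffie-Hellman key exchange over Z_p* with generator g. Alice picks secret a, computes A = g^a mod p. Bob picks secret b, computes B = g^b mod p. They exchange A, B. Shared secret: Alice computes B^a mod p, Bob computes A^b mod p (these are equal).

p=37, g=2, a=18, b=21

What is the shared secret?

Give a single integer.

A = 2^18 mod 37  (bits of 18 = 10010)
  bit 0 = 1: r = r^2 * 2 mod 37 = 1^2 * 2 = 1*2 = 2
  bit 1 = 0: r = r^2 mod 37 = 2^2 = 4
  bit 2 = 0: r = r^2 mod 37 = 4^2 = 16
  bit 3 = 1: r = r^2 * 2 mod 37 = 16^2 * 2 = 34*2 = 31
  bit 4 = 0: r = r^2 mod 37 = 31^2 = 36
  -> A = 36
B = 2^21 mod 37  (bits of 21 = 10101)
  bit 0 = 1: r = r^2 * 2 mod 37 = 1^2 * 2 = 1*2 = 2
  bit 1 = 0: r = r^2 mod 37 = 2^2 = 4
  bit 2 = 1: r = r^2 * 2 mod 37 = 4^2 * 2 = 16*2 = 32
  bit 3 = 0: r = r^2 mod 37 = 32^2 = 25
  bit 4 = 1: r = r^2 * 2 mod 37 = 25^2 * 2 = 33*2 = 29
  -> B = 29
s = B^a = 29^18 mod 37  (bits of 18 = 10010)
  bit 0 = 1: r = r^2 * 29 mod 37 = 1^2 * 29 = 1*29 = 29
  bit 1 = 0: r = r^2 mod 37 = 29^2 = 27
  bit 2 = 0: r = r^2 mod 37 = 27^2 = 26
  bit 3 = 1: r = r^2 * 29 mod 37 = 26^2 * 29 = 10*29 = 31
  bit 4 = 0: r = r^2 mod 37 = 31^2 = 36
  -> s = B^a = 36

Answer: 36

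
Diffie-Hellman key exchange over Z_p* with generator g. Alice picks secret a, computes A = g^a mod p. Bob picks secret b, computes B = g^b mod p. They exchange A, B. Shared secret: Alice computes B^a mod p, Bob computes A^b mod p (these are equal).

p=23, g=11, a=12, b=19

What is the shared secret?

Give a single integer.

Answer: 8

Derivation:
A = 11^12 mod 23  (bits of 12 = 1100)
  bit 0 = 1: r = r^2 * 11 mod 23 = 1^2 * 11 = 1*11 = 11
  bit 1 = 1: r = r^2 * 11 mod 23 = 11^2 * 11 = 6*11 = 20
  bit 2 = 0: r = r^2 mod 23 = 20^2 = 9
  bit 3 = 0: r = r^2 mod 23 = 9^2 = 12
  -> A = 12
B = 11^19 mod 23  (bits of 19 = 10011)
  bit 0 = 1: r = r^2 * 11 mod 23 = 1^2 * 11 = 1*11 = 11
  bit 1 = 0: r = r^2 mod 23 = 11^2 = 6
  bit 2 = 0: r = r^2 mod 23 = 6^2 = 13
  bit 3 = 1: r = r^2 * 11 mod 23 = 13^2 * 11 = 8*11 = 19
  bit 4 = 1: r = r^2 * 11 mod 23 = 19^2 * 11 = 16*11 = 15
  -> B = 15
s = B^a = 15^12 mod 23  (bits of 12 = 1100)
  bit 0 = 1: r = r^2 * 15 mod 23 = 1^2 * 15 = 1*15 = 15
  bit 1 = 1: r = r^2 * 15 mod 23 = 15^2 * 15 = 18*15 = 17
  bit 2 = 0: r = r^2 mod 23 = 17^2 = 13
  bit 3 = 0: r = r^2 mod 23 = 13^2 = 8
  -> s = B^a = 8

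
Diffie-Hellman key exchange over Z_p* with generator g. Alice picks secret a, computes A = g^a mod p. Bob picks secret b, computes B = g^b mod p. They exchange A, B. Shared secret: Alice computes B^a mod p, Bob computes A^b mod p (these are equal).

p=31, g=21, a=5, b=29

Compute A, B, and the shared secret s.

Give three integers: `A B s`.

Answer: 6 3 26

Derivation:
A = 21^5 mod 31  (bits of 5 = 101)
  bit 0 = 1: r = r^2 * 21 mod 31 = 1^2 * 21 = 1*21 = 21
  bit 1 = 0: r = r^2 mod 31 = 21^2 = 7
  bit 2 = 1: r = r^2 * 21 mod 31 = 7^2 * 21 = 18*21 = 6
  -> A = 6
B = 21^29 mod 31  (bits of 29 = 11101)
  bit 0 = 1: r = r^2 * 21 mod 31 = 1^2 * 21 = 1*21 = 21
  bit 1 = 1: r = r^2 * 21 mod 31 = 21^2 * 21 = 7*21 = 23
  bit 2 = 1: r = r^2 * 21 mod 31 = 23^2 * 21 = 2*21 = 11
  bit 3 = 0: r = r^2 mod 31 = 11^2 = 28
  bit 4 = 1: r = r^2 * 21 mod 31 = 28^2 * 21 = 9*21 = 3
  -> B = 3
s = B^a = 3^5 mod 31  (bits of 5 = 101)
  bit 0 = 1: r = r^2 * 3 mod 31 = 1^2 * 3 = 1*3 = 3
  bit 1 = 0: r = r^2 mod 31 = 3^2 = 9
  bit 2 = 1: r = r^2 * 3 mod 31 = 9^2 * 3 = 19*3 = 26
  -> s = B^a = 26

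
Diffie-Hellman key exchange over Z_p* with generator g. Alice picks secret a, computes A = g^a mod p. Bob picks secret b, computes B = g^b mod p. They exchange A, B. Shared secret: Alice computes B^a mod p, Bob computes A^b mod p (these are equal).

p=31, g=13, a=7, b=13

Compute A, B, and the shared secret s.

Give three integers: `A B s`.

Answer: 22 11 13

Derivation:
A = 13^7 mod 31  (bits of 7 = 111)
  bit 0 = 1: r = r^2 * 13 mod 31 = 1^2 * 13 = 1*13 = 13
  bit 1 = 1: r = r^2 * 13 mod 31 = 13^2 * 13 = 14*13 = 27
  bit 2 = 1: r = r^2 * 13 mod 31 = 27^2 * 13 = 16*13 = 22
  -> A = 22
B = 13^13 mod 31  (bits of 13 = 1101)
  bit 0 = 1: r = r^2 * 13 mod 31 = 1^2 * 13 = 1*13 = 13
  bit 1 = 1: r = r^2 * 13 mod 31 = 13^2 * 13 = 14*13 = 27
  bit 2 = 0: r = r^2 mod 31 = 27^2 = 16
  bit 3 = 1: r = r^2 * 13 mod 31 = 16^2 * 13 = 8*13 = 11
  -> B = 11
s = B^a = 11^7 mod 31  (bits of 7 = 111)
  bit 0 = 1: r = r^2 * 11 mod 31 = 1^2 * 11 = 1*11 = 11
  bit 1 = 1: r = r^2 * 11 mod 31 = 11^2 * 11 = 28*11 = 29
  bit 2 = 1: r = r^2 * 11 mod 31 = 29^2 * 11 = 4*11 = 13
  -> s = B^a = 13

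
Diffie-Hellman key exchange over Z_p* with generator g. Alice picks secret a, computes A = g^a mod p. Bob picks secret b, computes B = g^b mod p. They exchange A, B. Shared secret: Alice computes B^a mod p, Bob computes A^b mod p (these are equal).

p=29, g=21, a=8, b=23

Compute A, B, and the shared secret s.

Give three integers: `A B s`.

A = 21^8 mod 29  (bits of 8 = 1000)
  bit 0 = 1: r = r^2 * 21 mod 29 = 1^2 * 21 = 1*21 = 21
  bit 1 = 0: r = r^2 mod 29 = 21^2 = 6
  bit 2 = 0: r = r^2 mod 29 = 6^2 = 7
  bit 3 = 0: r = r^2 mod 29 = 7^2 = 20
  -> A = 20
B = 21^23 mod 29  (bits of 23 = 10111)
  bit 0 = 1: r = r^2 * 21 mod 29 = 1^2 * 21 = 1*21 = 21
  bit 1 = 0: r = r^2 mod 29 = 21^2 = 6
  bit 2 = 1: r = r^2 * 21 mod 29 = 6^2 * 21 = 7*21 = 2
  bit 3 = 1: r = r^2 * 21 mod 29 = 2^2 * 21 = 4*21 = 26
  bit 4 = 1: r = r^2 * 21 mod 29 = 26^2 * 21 = 9*21 = 15
  -> B = 15
s = B^a = 15^8 mod 29  (bits of 8 = 1000)
  bit 0 = 1: r = r^2 * 15 mod 29 = 1^2 * 15 = 1*15 = 15
  bit 1 = 0: r = r^2 mod 29 = 15^2 = 22
  bit 2 = 0: r = r^2 mod 29 = 22^2 = 20
  bit 3 = 0: r = r^2 mod 29 = 20^2 = 23
  -> s = B^a = 23

Answer: 20 15 23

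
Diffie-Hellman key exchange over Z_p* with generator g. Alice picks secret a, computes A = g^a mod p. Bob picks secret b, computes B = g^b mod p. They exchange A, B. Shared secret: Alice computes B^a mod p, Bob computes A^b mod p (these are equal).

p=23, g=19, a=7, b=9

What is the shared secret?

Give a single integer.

Answer: 14

Derivation:
A = 19^7 mod 23  (bits of 7 = 111)
  bit 0 = 1: r = r^2 * 19 mod 23 = 1^2 * 19 = 1*19 = 19
  bit 1 = 1: r = r^2 * 19 mod 23 = 19^2 * 19 = 16*19 = 5
  bit 2 = 1: r = r^2 * 19 mod 23 = 5^2 * 19 = 2*19 = 15
  -> A = 15
B = 19^9 mod 23  (bits of 9 = 1001)
  bit 0 = 1: r = r^2 * 19 mod 23 = 1^2 * 19 = 1*19 = 19
  bit 1 = 0: r = r^2 mod 23 = 19^2 = 16
  bit 2 = 0: r = r^2 mod 23 = 16^2 = 3
  bit 3 = 1: r = r^2 * 19 mod 23 = 3^2 * 19 = 9*19 = 10
  -> B = 10
s = B^a = 10^7 mod 23  (bits of 7 = 111)
  bit 0 = 1: r = r^2 * 10 mod 23 = 1^2 * 10 = 1*10 = 10
  bit 1 = 1: r = r^2 * 10 mod 23 = 10^2 * 10 = 8*10 = 11
  bit 2 = 1: r = r^2 * 10 mod 23 = 11^2 * 10 = 6*10 = 14
  -> s = B^a = 14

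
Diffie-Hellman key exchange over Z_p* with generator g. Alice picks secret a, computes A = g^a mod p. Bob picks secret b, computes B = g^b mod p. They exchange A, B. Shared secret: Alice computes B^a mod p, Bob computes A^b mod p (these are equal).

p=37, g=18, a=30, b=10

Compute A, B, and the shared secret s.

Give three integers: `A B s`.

A = 18^30 mod 37  (bits of 30 = 11110)
  bit 0 = 1: r = r^2 * 18 mod 37 = 1^2 * 18 = 1*18 = 18
  bit 1 = 1: r = r^2 * 18 mod 37 = 18^2 * 18 = 28*18 = 23
  bit 2 = 1: r = r^2 * 18 mod 37 = 23^2 * 18 = 11*18 = 13
  bit 3 = 1: r = r^2 * 18 mod 37 = 13^2 * 18 = 21*18 = 8
  bit 4 = 0: r = r^2 mod 37 = 8^2 = 27
  -> A = 27
B = 18^10 mod 37  (bits of 10 = 1010)
  bit 0 = 1: r = r^2 * 18 mod 37 = 1^2 * 18 = 1*18 = 18
  bit 1 = 0: r = r^2 mod 37 = 18^2 = 28
  bit 2 = 1: r = r^2 * 18 mod 37 = 28^2 * 18 = 7*18 = 15
  bit 3 = 0: r = r^2 mod 37 = 15^2 = 3
  -> B = 3
s = B^a = 3^30 mod 37  (bits of 30 = 11110)
  bit 0 = 1: r = r^2 * 3 mod 37 = 1^2 * 3 = 1*3 = 3
  bit 1 = 1: r = r^2 * 3 mod 37 = 3^2 * 3 = 9*3 = 27
  bit 2 = 1: r = r^2 * 3 mod 37 = 27^2 * 3 = 26*3 = 4
  bit 3 = 1: r = r^2 * 3 mod 37 = 4^2 * 3 = 16*3 = 11
  bit 4 = 0: r = r^2 mod 37 = 11^2 = 10
  -> s = B^a = 10

Answer: 27 3 10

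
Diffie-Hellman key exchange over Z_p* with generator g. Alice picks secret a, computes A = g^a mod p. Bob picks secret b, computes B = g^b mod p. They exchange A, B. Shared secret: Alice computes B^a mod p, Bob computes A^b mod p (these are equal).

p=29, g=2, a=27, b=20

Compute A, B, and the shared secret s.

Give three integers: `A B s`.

A = 2^27 mod 29  (bits of 27 = 11011)
  bit 0 = 1: r = r^2 * 2 mod 29 = 1^2 * 2 = 1*2 = 2
  bit 1 = 1: r = r^2 * 2 mod 29 = 2^2 * 2 = 4*2 = 8
  bit 2 = 0: r = r^2 mod 29 = 8^2 = 6
  bit 3 = 1: r = r^2 * 2 mod 29 = 6^2 * 2 = 7*2 = 14
  bit 4 = 1: r = r^2 * 2 mod 29 = 14^2 * 2 = 22*2 = 15
  -> A = 15
B = 2^20 mod 29  (bits of 20 = 10100)
  bit 0 = 1: r = r^2 * 2 mod 29 = 1^2 * 2 = 1*2 = 2
  bit 1 = 0: r = r^2 mod 29 = 2^2 = 4
  bit 2 = 1: r = r^2 * 2 mod 29 = 4^2 * 2 = 16*2 = 3
  bit 3 = 0: r = r^2 mod 29 = 3^2 = 9
  bit 4 = 0: r = r^2 mod 29 = 9^2 = 23
  -> B = 23
s = B^a = 23^27 mod 29  (bits of 27 = 11011)
  bit 0 = 1: r = r^2 * 23 mod 29 = 1^2 * 23 = 1*23 = 23
  bit 1 = 1: r = r^2 * 23 mod 29 = 23^2 * 23 = 7*23 = 16
  bit 2 = 0: r = r^2 mod 29 = 16^2 = 24
  bit 3 = 1: r = r^2 * 23 mod 29 = 24^2 * 23 = 25*23 = 24
  bit 4 = 1: r = r^2 * 23 mod 29 = 24^2 * 23 = 25*23 = 24
  -> s = B^a = 24

Answer: 15 23 24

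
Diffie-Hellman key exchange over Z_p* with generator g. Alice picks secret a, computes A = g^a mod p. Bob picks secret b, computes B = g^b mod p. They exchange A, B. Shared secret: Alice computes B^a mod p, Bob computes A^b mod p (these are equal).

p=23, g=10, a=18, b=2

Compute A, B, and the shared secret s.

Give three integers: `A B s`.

Answer: 9 8 12

Derivation:
A = 10^18 mod 23  (bits of 18 = 10010)
  bit 0 = 1: r = r^2 * 10 mod 23 = 1^2 * 10 = 1*10 = 10
  bit 1 = 0: r = r^2 mod 23 = 10^2 = 8
  bit 2 = 0: r = r^2 mod 23 = 8^2 = 18
  bit 3 = 1: r = r^2 * 10 mod 23 = 18^2 * 10 = 2*10 = 20
  bit 4 = 0: r = r^2 mod 23 = 20^2 = 9
  -> A = 9
B = 10^2 mod 23  (bits of 2 = 10)
  bit 0 = 1: r = r^2 * 10 mod 23 = 1^2 * 10 = 1*10 = 10
  bit 1 = 0: r = r^2 mod 23 = 10^2 = 8
  -> B = 8
s = B^a = 8^18 mod 23  (bits of 18 = 10010)
  bit 0 = 1: r = r^2 * 8 mod 23 = 1^2 * 8 = 1*8 = 8
  bit 1 = 0: r = r^2 mod 23 = 8^2 = 18
  bit 2 = 0: r = r^2 mod 23 = 18^2 = 2
  bit 3 = 1: r = r^2 * 8 mod 23 = 2^2 * 8 = 4*8 = 9
  bit 4 = 0: r = r^2 mod 23 = 9^2 = 12
  -> s = B^a = 12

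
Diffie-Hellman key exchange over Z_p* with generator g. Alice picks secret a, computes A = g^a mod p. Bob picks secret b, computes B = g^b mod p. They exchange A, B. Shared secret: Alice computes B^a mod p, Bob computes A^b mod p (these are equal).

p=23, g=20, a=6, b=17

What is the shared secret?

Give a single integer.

Answer: 4

Derivation:
A = 20^6 mod 23  (bits of 6 = 110)
  bit 0 = 1: r = r^2 * 20 mod 23 = 1^2 * 20 = 1*20 = 20
  bit 1 = 1: r = r^2 * 20 mod 23 = 20^2 * 20 = 9*20 = 19
  bit 2 = 0: r = r^2 mod 23 = 19^2 = 16
  -> A = 16
B = 20^17 mod 23  (bits of 17 = 10001)
  bit 0 = 1: r = r^2 * 20 mod 23 = 1^2 * 20 = 1*20 = 20
  bit 1 = 0: r = r^2 mod 23 = 20^2 = 9
  bit 2 = 0: r = r^2 mod 23 = 9^2 = 12
  bit 3 = 0: r = r^2 mod 23 = 12^2 = 6
  bit 4 = 1: r = r^2 * 20 mod 23 = 6^2 * 20 = 13*20 = 7
  -> B = 7
s = B^a = 7^6 mod 23  (bits of 6 = 110)
  bit 0 = 1: r = r^2 * 7 mod 23 = 1^2 * 7 = 1*7 = 7
  bit 1 = 1: r = r^2 * 7 mod 23 = 7^2 * 7 = 3*7 = 21
  bit 2 = 0: r = r^2 mod 23 = 21^2 = 4
  -> s = B^a = 4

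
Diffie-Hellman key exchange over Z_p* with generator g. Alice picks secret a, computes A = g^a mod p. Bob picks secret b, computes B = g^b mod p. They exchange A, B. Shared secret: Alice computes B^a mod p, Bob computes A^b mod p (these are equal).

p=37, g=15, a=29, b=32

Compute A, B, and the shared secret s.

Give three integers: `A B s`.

A = 15^29 mod 37  (bits of 29 = 11101)
  bit 0 = 1: r = r^2 * 15 mod 37 = 1^2 * 15 = 1*15 = 15
  bit 1 = 1: r = r^2 * 15 mod 37 = 15^2 * 15 = 3*15 = 8
  bit 2 = 1: r = r^2 * 15 mod 37 = 8^2 * 15 = 27*15 = 35
  bit 3 = 0: r = r^2 mod 37 = 35^2 = 4
  bit 4 = 1: r = r^2 * 15 mod 37 = 4^2 * 15 = 16*15 = 18
  -> A = 18
B = 15^32 mod 37  (bits of 32 = 100000)
  bit 0 = 1: r = r^2 * 15 mod 37 = 1^2 * 15 = 1*15 = 15
  bit 1 = 0: r = r^2 mod 37 = 15^2 = 3
  bit 2 = 0: r = r^2 mod 37 = 3^2 = 9
  bit 3 = 0: r = r^2 mod 37 = 9^2 = 7
  bit 4 = 0: r = r^2 mod 37 = 7^2 = 12
  bit 5 = 0: r = r^2 mod 37 = 12^2 = 33
  -> B = 33
s = B^a = 33^29 mod 37  (bits of 29 = 11101)
  bit 0 = 1: r = r^2 * 33 mod 37 = 1^2 * 33 = 1*33 = 33
  bit 1 = 1: r = r^2 * 33 mod 37 = 33^2 * 33 = 16*33 = 10
  bit 2 = 1: r = r^2 * 33 mod 37 = 10^2 * 33 = 26*33 = 7
  bit 3 = 0: r = r^2 mod 37 = 7^2 = 12
  bit 4 = 1: r = r^2 * 33 mod 37 = 12^2 * 33 = 33*33 = 16
  -> s = B^a = 16

Answer: 18 33 16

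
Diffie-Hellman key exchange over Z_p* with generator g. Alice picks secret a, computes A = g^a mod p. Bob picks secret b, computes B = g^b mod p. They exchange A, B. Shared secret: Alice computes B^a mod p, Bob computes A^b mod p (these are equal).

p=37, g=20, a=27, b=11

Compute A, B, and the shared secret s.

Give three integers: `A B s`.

Answer: 6 5 31

Derivation:
A = 20^27 mod 37  (bits of 27 = 11011)
  bit 0 = 1: r = r^2 * 20 mod 37 = 1^2 * 20 = 1*20 = 20
  bit 1 = 1: r = r^2 * 20 mod 37 = 20^2 * 20 = 30*20 = 8
  bit 2 = 0: r = r^2 mod 37 = 8^2 = 27
  bit 3 = 1: r = r^2 * 20 mod 37 = 27^2 * 20 = 26*20 = 2
  bit 4 = 1: r = r^2 * 20 mod 37 = 2^2 * 20 = 4*20 = 6
  -> A = 6
B = 20^11 mod 37  (bits of 11 = 1011)
  bit 0 = 1: r = r^2 * 20 mod 37 = 1^2 * 20 = 1*20 = 20
  bit 1 = 0: r = r^2 mod 37 = 20^2 = 30
  bit 2 = 1: r = r^2 * 20 mod 37 = 30^2 * 20 = 12*20 = 18
  bit 3 = 1: r = r^2 * 20 mod 37 = 18^2 * 20 = 28*20 = 5
  -> B = 5
s = B^a = 5^27 mod 37  (bits of 27 = 11011)
  bit 0 = 1: r = r^2 * 5 mod 37 = 1^2 * 5 = 1*5 = 5
  bit 1 = 1: r = r^2 * 5 mod 37 = 5^2 * 5 = 25*5 = 14
  bit 2 = 0: r = r^2 mod 37 = 14^2 = 11
  bit 3 = 1: r = r^2 * 5 mod 37 = 11^2 * 5 = 10*5 = 13
  bit 4 = 1: r = r^2 * 5 mod 37 = 13^2 * 5 = 21*5 = 31
  -> s = B^a = 31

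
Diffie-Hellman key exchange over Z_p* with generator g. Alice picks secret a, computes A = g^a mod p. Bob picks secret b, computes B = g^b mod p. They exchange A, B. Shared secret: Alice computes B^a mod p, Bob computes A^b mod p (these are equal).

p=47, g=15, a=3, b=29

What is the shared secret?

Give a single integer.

Answer: 35

Derivation:
A = 15^3 mod 47  (bits of 3 = 11)
  bit 0 = 1: r = r^2 * 15 mod 47 = 1^2 * 15 = 1*15 = 15
  bit 1 = 1: r = r^2 * 15 mod 47 = 15^2 * 15 = 37*15 = 38
  -> A = 38
B = 15^29 mod 47  (bits of 29 = 11101)
  bit 0 = 1: r = r^2 * 15 mod 47 = 1^2 * 15 = 1*15 = 15
  bit 1 = 1: r = r^2 * 15 mod 47 = 15^2 * 15 = 37*15 = 38
  bit 2 = 1: r = r^2 * 15 mod 47 = 38^2 * 15 = 34*15 = 40
  bit 3 = 0: r = r^2 mod 47 = 40^2 = 2
  bit 4 = 1: r = r^2 * 15 mod 47 = 2^2 * 15 = 4*15 = 13
  -> B = 13
s = B^a = 13^3 mod 47  (bits of 3 = 11)
  bit 0 = 1: r = r^2 * 13 mod 47 = 1^2 * 13 = 1*13 = 13
  bit 1 = 1: r = r^2 * 13 mod 47 = 13^2 * 13 = 28*13 = 35
  -> s = B^a = 35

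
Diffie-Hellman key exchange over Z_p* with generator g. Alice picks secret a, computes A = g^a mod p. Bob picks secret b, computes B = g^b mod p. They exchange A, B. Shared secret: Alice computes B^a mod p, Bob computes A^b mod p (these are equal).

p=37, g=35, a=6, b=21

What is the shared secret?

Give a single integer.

A = 35^6 mod 37  (bits of 6 = 110)
  bit 0 = 1: r = r^2 * 35 mod 37 = 1^2 * 35 = 1*35 = 35
  bit 1 = 1: r = r^2 * 35 mod 37 = 35^2 * 35 = 4*35 = 29
  bit 2 = 0: r = r^2 mod 37 = 29^2 = 27
  -> A = 27
B = 35^21 mod 37  (bits of 21 = 10101)
  bit 0 = 1: r = r^2 * 35 mod 37 = 1^2 * 35 = 1*35 = 35
  bit 1 = 0: r = r^2 mod 37 = 35^2 = 4
  bit 2 = 1: r = r^2 * 35 mod 37 = 4^2 * 35 = 16*35 = 5
  bit 3 = 0: r = r^2 mod 37 = 5^2 = 25
  bit 4 = 1: r = r^2 * 35 mod 37 = 25^2 * 35 = 33*35 = 8
  -> B = 8
s = B^a = 8^6 mod 37  (bits of 6 = 110)
  bit 0 = 1: r = r^2 * 8 mod 37 = 1^2 * 8 = 1*8 = 8
  bit 1 = 1: r = r^2 * 8 mod 37 = 8^2 * 8 = 27*8 = 31
  bit 2 = 0: r = r^2 mod 37 = 31^2 = 36
  -> s = B^a = 36

Answer: 36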